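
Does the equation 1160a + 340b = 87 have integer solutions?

no

gcd(1160, 340) = 20  (1160 = 3×340 + 140, 340 = 2×140 + 60, 140 = 2×60 + 20, 60 = 3×20).
20 does not divide 87 (remainder 7), so no integer solutions.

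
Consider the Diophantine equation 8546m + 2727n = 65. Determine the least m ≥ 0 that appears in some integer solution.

gcd(8546, 2727):
  8546 = 3×2727 + 365
  2727 = 7×365 + 172
  365 = 2×172 + 21
  172 = 8×21 + 4
  21 = 5×4 + 1
  4 = 4×1
so gcd(8546, 2727) = 1.
1 divides 65, so solutions exist.
Back-substitute for Bézout coefficients:
  1 = 21 - 5×4
  ... = 8546×(650) + 2727×(-2037)
Scale by 65/1 = 65: (m₀, n₀) = (42250, -132405).
General solution: m = 42250 + 2727t, n = -132405 - 8546t for integer t.
m ≥ 0: smallest is 42250 mod 2727 = 1345 (at t = -15), with n = -4215.

1345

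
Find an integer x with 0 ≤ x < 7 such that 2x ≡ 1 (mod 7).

gcd(7, 2) = 1.
By Bézout, 2*(-3) + 7*(1) = 1.
So 2*-3 ≡ 1 (mod 7), and -3 mod 7 = 4.

4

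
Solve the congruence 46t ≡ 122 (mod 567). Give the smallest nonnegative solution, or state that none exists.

545

gcd(567, 46) = 1  (567 = 12·46 + 15, 46 = 3·15 + 1, 15 = 15·1).
1 divides 122, so solutions exist.
Back-substituting, 46·(37) + 567·(-3) = 1.
So 46·(37) ≡ 1 (mod 567); multiply by 122: t ≡ 4514 (mod 567).
Smallest nonnegative: t = 4514 mod 567 = 545.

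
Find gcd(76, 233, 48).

gcd(233, 76) = 1  (233 = 3·76 + 5, 76 = 15·5 + 1, 5 = 5·1).
gcd(1, 48) = 1.

1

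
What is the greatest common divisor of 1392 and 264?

24

gcd(1392, 264):
  1392 = 5×264 + 72
  264 = 3×72 + 48
  72 = 1×48 + 24
  48 = 2×24
so gcd(1392, 264) = 24.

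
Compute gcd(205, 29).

gcd(205, 29) = 1  (205 = 7·29 + 2, 29 = 14·2 + 1, 2 = 2·1).

1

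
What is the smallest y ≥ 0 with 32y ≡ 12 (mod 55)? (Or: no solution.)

gcd(55, 32):
  55 = 1·32 + 23
  32 = 1·23 + 9
  23 = 2·9 + 5
  9 = 1·5 + 4
  5 = 1·4 + 1
  4 = 4·1
so gcd(55, 32) = 1.
1 divides 12, so solutions exist.
Back-substitute for Bézout coefficients:
  1 = 5 - 1·4
  ... = 32·(-12) + 55·(7)
So 32·(-12) ≡ 1 (mod 55); multiply by 12: y ≡ -144 (mod 55).
Smallest nonnegative: y = -144 mod 55 = 21.

21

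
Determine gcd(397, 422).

gcd(422, 397) = 1  (422 = 1·397 + 25, 397 = 15·25 + 22, 25 = 1·22 + 3, 22 = 7·3 + 1, 3 = 3·1).

1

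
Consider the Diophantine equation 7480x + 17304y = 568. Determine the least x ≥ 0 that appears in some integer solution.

1129

gcd(17304, 7480) = 8.
8 divides 568, so solutions exist.
By Bézout, 7480×(-502) + 17304×(217) = 8.
Scale by 568/8 = 71: (x₀, y₀) = (-35642, 15407).
General solution: x = -35642 + 2163t, y = 15407 - 935t for integer t.
x ≥ 0: smallest is -35642 mod 2163 = 1129 (at t = 17), with y = -488.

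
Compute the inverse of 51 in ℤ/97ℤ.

78

gcd(97, 51):
  97 = 1×51 + 46
  51 = 1×46 + 5
  46 = 9×5 + 1
  5 = 5×1
so gcd(97, 51) = 1.
Back-substitute for Bézout coefficients:
  1 = 46 - 9×5
  ... = 51×(-19) + 97×(10)
So 51×-19 ≡ 1 (mod 97), and -19 mod 97 = 78.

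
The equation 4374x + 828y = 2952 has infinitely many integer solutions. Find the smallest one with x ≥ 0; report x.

gcd(4374, 828):
  4374 = 5×828 + 234
  828 = 3×234 + 126
  234 = 1×126 + 108
  126 = 1×108 + 18
  108 = 6×18
so gcd(4374, 828) = 18.
18 divides 2952, so solutions exist.
Back-substitute for Bézout coefficients:
  18 = 126 - 1×108
  ... = 4374×(-7) + 828×(37)
Scale by 2952/18 = 164: (x₀, y₀) = (-1148, 6068).
General solution: x = -1148 + 46t, y = 6068 - 243t for integer t.
x ≥ 0: smallest is -1148 mod 46 = 2 (at t = 25), with y = -7.

2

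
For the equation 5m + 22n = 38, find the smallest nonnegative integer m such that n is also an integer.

12

gcd(22, 5):
  22 = 4×5 + 2
  5 = 2×2 + 1
  2 = 2×1
so gcd(22, 5) = 1.
1 divides 38, so solutions exist.
Back-substitute for Bézout coefficients:
  1 = 5 - 2×2
  ... = 5×(9) + 22×(-2)
Scale by 38/1 = 38: (m₀, n₀) = (342, -76).
General solution: m = 342 + 22t, n = -76 - 5t for integer t.
m ≥ 0: smallest is 342 mod 22 = 12 (at t = -15), with n = -1.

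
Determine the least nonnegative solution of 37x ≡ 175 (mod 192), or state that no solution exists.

67

gcd(192, 37) = 1  (192 = 5·37 + 7, 37 = 5·7 + 2, 7 = 3·2 + 1, 2 = 2·1).
1 divides 175, so solutions exist.
Back-substituting, 37·(-83) + 192·(16) = 1.
So 37·(-83) ≡ 1 (mod 192); multiply by 175: x ≡ -14525 (mod 192).
Smallest nonnegative: x = -14525 mod 192 = 67.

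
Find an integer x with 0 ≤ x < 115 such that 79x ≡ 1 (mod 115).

gcd(115, 79) = 1.
By Bézout, 79×(-16) + 115×(11) = 1.
So 79×-16 ≡ 1 (mod 115), and -16 mod 115 = 99.

99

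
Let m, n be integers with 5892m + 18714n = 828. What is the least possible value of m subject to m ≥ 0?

2738

gcd(18714, 5892):
  18714 = 3·5892 + 1038
  5892 = 5·1038 + 702
  1038 = 1·702 + 336
  702 = 2·336 + 30
  336 = 11·30 + 6
  30 = 5·6
so gcd(18714, 5892) = 6.
6 divides 828, so solutions exist.
Back-substitute for Bézout coefficients:
  6 = 336 - 11·30
  ... = 5892·(-613) + 18714·(193)
Scale by 828/6 = 138: (m₀, n₀) = (-84594, 26634).
General solution: m = -84594 + 3119t, n = 26634 - 982t for integer t.
m ≥ 0: smallest is -84594 mod 3119 = 2738 (at t = 28), with n = -862.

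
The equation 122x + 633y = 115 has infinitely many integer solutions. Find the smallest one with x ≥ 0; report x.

gcd(633, 122):
  633 = 5×122 + 23
  122 = 5×23 + 7
  23 = 3×7 + 2
  7 = 3×2 + 1
  2 = 2×1
so gcd(633, 122) = 1.
1 divides 115, so solutions exist.
Back-substitute for Bézout coefficients:
  1 = 7 - 3×2
  ... = 122×(275) + 633×(-53)
Scale by 115/1 = 115: (x₀, y₀) = (31625, -6095).
General solution: x = 31625 + 633t, y = -6095 - 122t for integer t.
x ≥ 0: smallest is 31625 mod 633 = 608 (at t = -49), with y = -117.

608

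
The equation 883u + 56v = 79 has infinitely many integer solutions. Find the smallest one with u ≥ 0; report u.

gcd(883, 56) = 1.
1 divides 79, so solutions exist.
By Bézout, 883·(-13) + 56·(205) = 1.
Scale by 79/1 = 79: (u₀, v₀) = (-1027, 16195).
General solution: u = -1027 + 56t, v = 16195 - 883t for integer t.
u ≥ 0: smallest is -1027 mod 56 = 37 (at t = 19), with v = -582.

37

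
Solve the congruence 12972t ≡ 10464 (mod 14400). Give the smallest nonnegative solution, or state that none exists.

gcd(14400, 12972):
  14400 = 1×12972 + 1428
  12972 = 9×1428 + 120
  1428 = 11×120 + 108
  120 = 1×108 + 12
  108 = 9×12
so gcd(14400, 12972) = 12.
12 divides 10464, so solutions exist.
Back-substitute for Bézout coefficients:
  12 = 120 - 1×108
  ... = 12972×(121) + 14400×(-109)
So 12972×(121) ≡ 12 (mod 14400); multiply by 872: t ≡ 105512 (mod 1200).
Smallest nonnegative: t = 105512 mod 1200 = 1112.

1112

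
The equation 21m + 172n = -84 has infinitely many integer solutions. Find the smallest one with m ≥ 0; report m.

168

gcd(172, 21):
  172 = 8×21 + 4
  21 = 5×4 + 1
  4 = 4×1
so gcd(172, 21) = 1.
1 divides -84, so solutions exist.
Back-substitute for Bézout coefficients:
  1 = 21 - 5×4
  ... = 21×(41) + 172×(-5)
Scale by -84/1 = -84: (m₀, n₀) = (-3444, 420).
General solution: m = -3444 + 172t, n = 420 - 21t for integer t.
m ≥ 0: smallest is -3444 mod 172 = 168 (at t = 21), with n = -21.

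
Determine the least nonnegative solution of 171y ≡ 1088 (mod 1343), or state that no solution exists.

gcd(1343, 171):
  1343 = 7·171 + 146
  171 = 1·146 + 25
  146 = 5·25 + 21
  25 = 1·21 + 4
  21 = 5·4 + 1
  4 = 4·1
so gcd(1343, 171) = 1.
1 divides 1088, so solutions exist.
Back-substitute for Bézout coefficients:
  1 = 21 - 5·4
  ... = 171·(-322) + 1343·(41)
So 171·(-322) ≡ 1 (mod 1343); multiply by 1088: y ≡ -350336 (mod 1343).
Smallest nonnegative: y = -350336 mod 1343 = 187.

187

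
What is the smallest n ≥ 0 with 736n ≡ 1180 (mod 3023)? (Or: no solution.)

gcd(3023, 736) = 1  (3023 = 4·736 + 79, 736 = 9·79 + 25, 79 = 3·25 + 4, 25 = 6·4 + 1, 4 = 4·1).
1 divides 1180, so solutions exist.
Back-substituting, 736·(727) + 3023·(-177) = 1.
So 736·(727) ≡ 1 (mod 3023); multiply by 1180: n ≡ 857860 (mod 3023).
Smallest nonnegative: n = 857860 mod 3023 = 2351.

2351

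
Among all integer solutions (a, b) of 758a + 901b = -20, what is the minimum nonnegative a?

542

gcd(901, 758) = 1  (901 = 1*758 + 143, 758 = 5*143 + 43, 143 = 3*43 + 14, 43 = 3*14 + 1, 14 = 14*1).
1 divides -20, so solutions exist.
Back-substituting, 758*(63) + 901*(-53) = 1.
Scale by -20/1 = -20: (a₀, b₀) = (-1260, 1060).
General solution: a = -1260 + 901t, b = 1060 - 758t for integer t.
a ≥ 0: smallest is -1260 mod 901 = 542 (at t = 2), with b = -456.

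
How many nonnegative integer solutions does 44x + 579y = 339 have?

0

gcd(579, 44) = 1.
By Bézout, 44×(-250) + 579×(19) = 1.
One solution: (363, -27).
General: x = 363 + 579t, y = -27 - 44t.
x ≥ 0 ⇒ t ≥ 0; y ≥ 0 ⇒ t ≤ -1. So t ∈ [0, -1]: 0 solutions.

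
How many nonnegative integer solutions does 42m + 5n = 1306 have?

gcd(42, 5) = 1  (42 = 8×5 + 2, 5 = 2×2 + 1, 2 = 2×1).
Back-substituting, 42×(-2) + 5×(17) = 1.
Scale by 1306: one solution is (-2612, 22202). Reduce m mod 5: (3, 236).
General: m = 3 + 5t, n = 236 - 42t.
m ≥ 0 ⇒ t ≥ 0; n ≥ 0 ⇒ t ≤ 5. So t ∈ [0, 5]: 6 solutions.

6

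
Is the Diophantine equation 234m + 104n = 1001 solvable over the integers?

no

gcd(234, 104) = 26  (234 = 2×104 + 26, 104 = 4×26).
26 does not divide 1001 (remainder 13), so no integer solutions.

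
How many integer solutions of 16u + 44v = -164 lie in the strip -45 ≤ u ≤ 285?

gcd(44, 16):
  44 = 2×16 + 12
  16 = 1×12 + 4
  12 = 3×4
so gcd(44, 16) = 4.
Back-substitute for Bézout coefficients:
  4 = 16 - 1×12
  ... = 16×(3) + 44×(-1)
Scale by -41: particular solution (-123, 41); reduce u mod 11: (9, -7).
General solution: u = 9 + 11t, v = -7 - 4t for integer t.
-45 ≤ 9 + 11t ≤ 285 gives t ∈ [-4, 25], which is 30 values.

30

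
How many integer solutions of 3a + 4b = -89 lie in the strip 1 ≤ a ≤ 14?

4

gcd(4, 3):
  4 = 1*3 + 1
  3 = 3*1
so gcd(4, 3) = 1.
Back-substitute for Bézout coefficients:
  1 = 4 - 1*3
  ... = 3*(-1) + 4*(1)
Scale by -89: particular solution (89, -89); reduce a mod 4: (1, -23).
General solution: a = 1 + 4t, b = -23 - 3t for integer t.
1 ≤ 1 + 4t ≤ 14 gives t ∈ [0, 3], which is 4 values.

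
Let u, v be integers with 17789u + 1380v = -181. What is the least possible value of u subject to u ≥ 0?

gcd(17789, 1380) = 1.
1 divides -181, so solutions exist.
By Bézout, 17789*(329) + 1380*(-4241) = 1.
Scale by -181/1 = -181: (u₀, v₀) = (-59549, 767621).
General solution: u = -59549 + 1380t, v = 767621 - 17789t for integer t.
u ≥ 0: smallest is -59549 mod 1380 = 1171 (at t = 44), with v = -15095.

1171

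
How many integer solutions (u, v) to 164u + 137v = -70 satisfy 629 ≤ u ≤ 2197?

gcd(164, 137) = 1  (164 = 1*137 + 27, 137 = 5*27 + 2, 27 = 13*2 + 1, 2 = 2*1).
Back-substituting, 164*(66) + 137*(-79) = 1.
Scale by -70: particular solution (-4620, 5530); reduce u mod 137: (38, -46).
General solution: u = 38 + 137t, v = -46 - 164t for integer t.
629 ≤ 38 + 137t ≤ 2197 gives t ∈ [5, 15], which is 11 values.

11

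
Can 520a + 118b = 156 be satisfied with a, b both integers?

gcd(520, 118) = 2  (520 = 4*118 + 48, 118 = 2*48 + 22, 48 = 2*22 + 4, 22 = 5*4 + 2, 4 = 2*2).
2 divides 156, so integer solutions exist.

yes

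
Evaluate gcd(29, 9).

1

gcd(29, 9) = 1  (29 = 3*9 + 2, 9 = 4*2 + 1, 2 = 2*1).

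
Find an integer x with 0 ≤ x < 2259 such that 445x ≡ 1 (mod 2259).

1528

gcd(2259, 445) = 1  (2259 = 5×445 + 34, 445 = 13×34 + 3, 34 = 11×3 + 1, 3 = 3×1).
Back-substituting, 445×(-731) + 2259×(144) = 1.
So 445×-731 ≡ 1 (mod 2259), and -731 mod 2259 = 1528.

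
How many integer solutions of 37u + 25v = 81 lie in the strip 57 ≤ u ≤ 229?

gcd(37, 25):
  37 = 1×25 + 12
  25 = 2×12 + 1
  12 = 12×1
so gcd(37, 25) = 1.
Back-substitute for Bézout coefficients:
  1 = 25 - 2×12
  ... = 37×(-2) + 25×(3)
Scale by 81: particular solution (-162, 243); reduce u mod 25: (13, -16).
General solution: u = 13 + 25t, v = -16 - 37t for integer t.
57 ≤ 13 + 25t ≤ 229 gives t ∈ [2, 8], which is 7 values.

7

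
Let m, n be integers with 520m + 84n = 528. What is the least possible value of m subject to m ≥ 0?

gcd(520, 84) = 4.
4 divides 528, so solutions exist.
By Bézout, 520*(-5) + 84*(31) = 4.
Scale by 528/4 = 132: (m₀, n₀) = (-660, 4092).
General solution: m = -660 + 21t, n = 4092 - 130t for integer t.
m ≥ 0: smallest is -660 mod 21 = 12 (at t = 32), with n = -68.

12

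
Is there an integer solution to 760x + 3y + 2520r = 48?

gcd(760, 3) = 1  (760 = 253×3 + 1, 3 = 3×1).
gcd(1, 2520) = 1.
1 divides 48, so integer solutions exist.

yes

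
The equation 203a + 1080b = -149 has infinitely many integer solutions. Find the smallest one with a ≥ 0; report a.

377

gcd(1080, 203) = 1  (1080 = 5*203 + 65, 203 = 3*65 + 8, 65 = 8*8 + 1, 8 = 8*1).
1 divides -149, so solutions exist.
Back-substituting, 203*(-133) + 1080*(25) = 1.
Scale by -149/1 = -149: (a₀, b₀) = (19817, -3725).
General solution: a = 19817 + 1080t, b = -3725 - 203t for integer t.
a ≥ 0: smallest is 19817 mod 1080 = 377 (at t = -18), with b = -71.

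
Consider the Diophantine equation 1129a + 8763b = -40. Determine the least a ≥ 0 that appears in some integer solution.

7133

gcd(8763, 1129) = 1  (8763 = 7·1129 + 860, 1129 = 1·860 + 269, 860 = 3·269 + 53, 269 = 5·53 + 4, 53 = 13·4 + 1, 4 = 4·1).
1 divides -40, so solutions exist.
Back-substituting, 1129·(-2150) + 8763·(277) = 1.
Scale by -40/1 = -40: (a₀, b₀) = (86000, -11080).
General solution: a = 86000 + 8763t, b = -11080 - 1129t for integer t.
a ≥ 0: smallest is 86000 mod 8763 = 7133 (at t = -9), with b = -919.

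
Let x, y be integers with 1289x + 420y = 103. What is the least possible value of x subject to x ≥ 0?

47

gcd(1289, 420) = 1  (1289 = 3·420 + 29, 420 = 14·29 + 14, 29 = 2·14 + 1, 14 = 14·1).
1 divides 103, so solutions exist.
Back-substituting, 1289·(29) + 420·(-89) = 1.
Scale by 103/1 = 103: (x₀, y₀) = (2987, -9167).
General solution: x = 2987 + 420t, y = -9167 - 1289t for integer t.
x ≥ 0: smallest is 2987 mod 420 = 47 (at t = -7), with y = -144.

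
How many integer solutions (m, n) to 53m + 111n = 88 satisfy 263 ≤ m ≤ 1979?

gcd(111, 53) = 1.
By Bézout, 53×(44) + 111×(-21) = 1.
Particular solution: (98, -46).
General solution: m = 98 + 111t, n = -46 - 53t for integer t.
263 ≤ 98 + 111t ≤ 1979 gives t ∈ [2, 16], which is 15 values.

15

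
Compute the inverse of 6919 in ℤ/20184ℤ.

gcd(20184, 6919) = 1.
By Bézout, 6919×(-1409) + 20184×(483) = 1.
So 6919×-1409 ≡ 1 (mod 20184), and -1409 mod 20184 = 18775.

18775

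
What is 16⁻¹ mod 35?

gcd(35, 16) = 1.
By Bézout, 16·(11) + 35·(-5) = 1.
So 16·11 ≡ 1 (mod 35), and 11 mod 35 = 11.

11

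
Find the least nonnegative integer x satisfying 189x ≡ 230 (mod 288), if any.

no solution

gcd(288, 189):
  288 = 1*189 + 99
  189 = 1*99 + 90
  99 = 1*90 + 9
  90 = 10*9
so gcd(288, 189) = 9.
9 does not divide 230, so the congruence has no solution.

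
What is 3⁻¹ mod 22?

15

gcd(22, 3) = 1.
By Bézout, 3×(-7) + 22×(1) = 1.
So 3×-7 ≡ 1 (mod 22), and -7 mod 22 = 15.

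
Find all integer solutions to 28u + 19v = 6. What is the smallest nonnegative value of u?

gcd(28, 19) = 1.
1 divides 6, so solutions exist.
By Bézout, 28*(-2) + 19*(3) = 1.
Scale by 6/1 = 6: (u₀, v₀) = (-12, 18).
General solution: u = -12 + 19t, v = 18 - 28t for integer t.
u ≥ 0: smallest is -12 mod 19 = 7 (at t = 1), with v = -10.

7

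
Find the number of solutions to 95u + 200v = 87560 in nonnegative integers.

23

gcd(200, 95) = 5.
By Bézout, 95*(19) + 200*(-9) = 5.
One solution: (8, 434).
General: u = 8 + 40t, v = 434 - 19t.
u ≥ 0 ⇒ t ≥ 0; v ≥ 0 ⇒ t ≤ 22. So t ∈ [0, 22]: 23 solutions.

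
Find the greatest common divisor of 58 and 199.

gcd(199, 58) = 1  (199 = 3×58 + 25, 58 = 2×25 + 8, 25 = 3×8 + 1, 8 = 8×1).

1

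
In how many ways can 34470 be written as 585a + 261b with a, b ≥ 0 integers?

2

gcd(585, 261):
  585 = 2*261 + 63
  261 = 4*63 + 9
  63 = 7*9
so gcd(585, 261) = 9.
Back-substitute for Bézout coefficients:
  9 = 261 - 4*63
  ... = 585*(-4) + 261*(9)
Scale by 3830: one solution is (-15320, 34470). Reduce a mod 29: (21, 85).
General: a = 21 + 29t, b = 85 - 65t.
a ≥ 0 ⇒ t ≥ 0; b ≥ 0 ⇒ t ≤ 1. So t ∈ [0, 1]: 2 solutions.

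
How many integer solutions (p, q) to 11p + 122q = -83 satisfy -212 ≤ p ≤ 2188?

20

gcd(122, 11):
  122 = 11*11 + 1
  11 = 11*1
so gcd(122, 11) = 1.
Back-substitute for Bézout coefficients:
  1 = 122 - 11*11
  ... = 11*(-11) + 122*(1)
Scale by -83: particular solution (913, -83); reduce p mod 122: (59, -6).
General solution: p = 59 + 122t, q = -6 - 11t for integer t.
-212 ≤ 59 + 122t ≤ 2188 gives t ∈ [-2, 17], which is 20 values.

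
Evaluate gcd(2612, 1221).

1

gcd(2612, 1221):
  2612 = 2×1221 + 170
  1221 = 7×170 + 31
  170 = 5×31 + 15
  31 = 2×15 + 1
  15 = 15×1
so gcd(2612, 1221) = 1.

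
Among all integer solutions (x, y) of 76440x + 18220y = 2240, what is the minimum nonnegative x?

277

gcd(76440, 18220):
  76440 = 4·18220 + 3560
  18220 = 5·3560 + 420
  3560 = 8·420 + 200
  420 = 2·200 + 20
  200 = 10·20
so gcd(76440, 18220) = 20.
20 divides 2240, so solutions exist.
Back-substitute for Bézout coefficients:
  20 = 420 - 2·200
  ... = 76440·(-87) + 18220·(365)
Scale by 2240/20 = 112: (x₀, y₀) = (-9744, 40880).
General solution: x = -9744 + 911t, y = 40880 - 3822t for integer t.
x ≥ 0: smallest is -9744 mod 911 = 277 (at t = 11), with y = -1162.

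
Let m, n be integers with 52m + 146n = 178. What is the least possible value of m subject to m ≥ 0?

gcd(146, 52) = 2  (146 = 2·52 + 42, 52 = 1·42 + 10, 42 = 4·10 + 2, 10 = 5·2).
2 divides 178, so solutions exist.
Back-substituting, 52·(-14) + 146·(5) = 2.
Scale by 178/2 = 89: (m₀, n₀) = (-1246, 445).
General solution: m = -1246 + 73t, n = 445 - 26t for integer t.
m ≥ 0: smallest is -1246 mod 73 = 68 (at t = 18), with n = -23.

68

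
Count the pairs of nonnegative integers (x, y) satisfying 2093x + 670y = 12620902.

gcd(2093, 670) = 1.
By Bézout, 2093×(-113) + 670×(353) = 1.
One solution: (74, 18606).
General: x = 74 + 670t, y = 18606 - 2093t.
x ≥ 0 ⇒ t ≥ 0; y ≥ 0 ⇒ t ≤ 8. So t ∈ [0, 8]: 9 solutions.

9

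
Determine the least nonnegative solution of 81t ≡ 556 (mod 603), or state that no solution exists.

no solution

gcd(603, 81) = 9  (603 = 7*81 + 36, 81 = 2*36 + 9, 36 = 4*9).
9 does not divide 556, so the congruence has no solution.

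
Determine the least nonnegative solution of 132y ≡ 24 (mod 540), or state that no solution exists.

gcd(540, 132) = 12.
12 divides 24, so solutions exist.
By Bézout, 132×(-4) + 540×(1) = 12.
So 132×(-4) ≡ 12 (mod 540); multiply by 2: y ≡ -8 (mod 45).
Smallest nonnegative: y = -8 mod 45 = 37.

37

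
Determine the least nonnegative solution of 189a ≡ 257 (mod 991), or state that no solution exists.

683

gcd(991, 189) = 1.
1 divides 257, so solutions exist.
By Bézout, 189×(-194) + 991×(37) = 1.
So 189×(-194) ≡ 1 (mod 991); multiply by 257: a ≡ -49858 (mod 991).
Smallest nonnegative: a = -49858 mod 991 = 683.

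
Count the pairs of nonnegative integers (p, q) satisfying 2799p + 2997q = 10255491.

11

gcd(2997, 2799) = 9.
By Bézout, 2799·(-106) + 2997·(99) = 9.
One solution: (198, 3237).
General: p = 198 + 333t, q = 3237 - 311t.
p ≥ 0 ⇒ t ≥ 0; q ≥ 0 ⇒ t ≤ 10. So t ∈ [0, 10]: 11 solutions.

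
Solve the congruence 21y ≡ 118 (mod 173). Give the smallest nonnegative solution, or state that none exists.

88

gcd(173, 21) = 1  (173 = 8·21 + 5, 21 = 4·5 + 1, 5 = 5·1).
1 divides 118, so solutions exist.
Back-substituting, 21·(33) + 173·(-4) = 1.
So 21·(33) ≡ 1 (mod 173); multiply by 118: y ≡ 3894 (mod 173).
Smallest nonnegative: y = 3894 mod 173 = 88.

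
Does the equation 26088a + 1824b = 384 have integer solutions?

yes

gcd(26088, 1824) = 24.
24 divides 384, so integer solutions exist.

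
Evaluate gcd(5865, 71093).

gcd(71093, 5865):
  71093 = 12×5865 + 713
  5865 = 8×713 + 161
  713 = 4×161 + 69
  161 = 2×69 + 23
  69 = 3×23
so gcd(71093, 5865) = 23.

23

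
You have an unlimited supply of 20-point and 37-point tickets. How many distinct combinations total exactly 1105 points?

2

Need nonnegative integers with 20j + 37k = 1105.
gcd(20, 37) = 1, and 20·(13) + 37·(-7) = 1.
So (j₀, k₀) = (14365, -7735); general j = 14365 + 37t, k = -7735 - 20t.
j ≥ 0 ⇒ t ≥ -388; k ≥ 0 ⇒ t ≤ -387. That's 2 values of t.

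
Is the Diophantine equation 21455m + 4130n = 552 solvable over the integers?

no

gcd(21455, 4130) = 35.
35 does not divide 552 (remainder 27), so no integer solutions.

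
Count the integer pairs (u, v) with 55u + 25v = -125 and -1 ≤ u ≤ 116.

gcd(55, 25) = 5.
By Bézout, 55*(1) + 25*(-2) = 5.
Particular solution: (0, -5).
General solution: u = 0 + 5t, v = -5 - 11t for integer t.
-1 ≤ 0 + 5t ≤ 116 gives t ∈ [0, 23], which is 24 values.

24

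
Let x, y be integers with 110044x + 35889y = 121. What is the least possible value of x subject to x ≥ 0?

29593

gcd(110044, 35889):
  110044 = 3×35889 + 2377
  35889 = 15×2377 + 234
  2377 = 10×234 + 37
  234 = 6×37 + 12
  37 = 3×12 + 1
  12 = 12×1
so gcd(110044, 35889) = 1.
1 divides 121, so solutions exist.
Back-substitute for Bézout coefficients:
  1 = 37 - 3×12
  ... = 110044×(2914) + 35889×(-8935)
Scale by 121/1 = 121: (x₀, y₀) = (352594, -1081135).
General solution: x = 352594 + 35889t, y = -1081135 - 110044t for integer t.
x ≥ 0: smallest is 352594 mod 35889 = 29593 (at t = -9), with y = -90739.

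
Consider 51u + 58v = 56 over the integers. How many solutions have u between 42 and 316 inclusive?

5

gcd(58, 51) = 1  (58 = 1·51 + 7, 51 = 7·7 + 2, 7 = 3·2 + 1, 2 = 2·1).
Back-substituting, 51·(-25) + 58·(22) = 1.
Scale by 56: particular solution (-1400, 1232); reduce u mod 58: (50, -43).
General solution: u = 50 + 58t, v = -43 - 51t for integer t.
42 ≤ 50 + 58t ≤ 316 gives t ∈ [0, 4], which is 5 values.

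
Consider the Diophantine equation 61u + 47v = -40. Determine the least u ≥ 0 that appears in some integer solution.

gcd(61, 47):
  61 = 1×47 + 14
  47 = 3×14 + 5
  14 = 2×5 + 4
  5 = 1×4 + 1
  4 = 4×1
so gcd(61, 47) = 1.
1 divides -40, so solutions exist.
Back-substitute for Bézout coefficients:
  1 = 5 - 1×4
  ... = 61×(-10) + 47×(13)
Scale by -40/1 = -40: (u₀, v₀) = (400, -520).
General solution: u = 400 + 47t, v = -520 - 61t for integer t.
u ≥ 0: smallest is 400 mod 47 = 24 (at t = -8), with v = -32.

24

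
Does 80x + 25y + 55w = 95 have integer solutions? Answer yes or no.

yes

gcd(80, 25) = 5  (80 = 3×25 + 5, 25 = 5×5).
gcd(5, 55) = 5.
5 divides 95, so integer solutions exist.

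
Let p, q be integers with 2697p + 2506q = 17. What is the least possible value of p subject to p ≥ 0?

gcd(2697, 2506) = 1  (2697 = 1*2506 + 191, 2506 = 13*191 + 23, 191 = 8*23 + 7, 23 = 3*7 + 2, 7 = 3*2 + 1, 2 = 2*1).
1 divides 17, so solutions exist.
Back-substituting, 2697*(1089) + 2506*(-1172) = 1.
Scale by 17/1 = 17: (p₀, q₀) = (18513, -19924).
General solution: p = 18513 + 2506t, q = -19924 - 2697t for integer t.
p ≥ 0: smallest is 18513 mod 2506 = 971 (at t = -7), with q = -1045.

971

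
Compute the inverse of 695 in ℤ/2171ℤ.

gcd(2171, 695):
  2171 = 3×695 + 86
  695 = 8×86 + 7
  86 = 12×7 + 2
  7 = 3×2 + 1
  2 = 2×1
so gcd(2171, 695) = 1.
Back-substitute for Bézout coefficients:
  1 = 7 - 3×2
  ... = 695×(934) + 2171×(-299)
So 695×934 ≡ 1 (mod 2171), and 934 mod 2171 = 934.

934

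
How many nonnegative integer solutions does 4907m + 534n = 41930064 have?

16

gcd(4907, 534):
  4907 = 9·534 + 101
  534 = 5·101 + 29
  101 = 3·29 + 14
  29 = 2·14 + 1
  14 = 14·1
so gcd(4907, 534) = 1.
Back-substitute for Bézout coefficients:
  1 = 29 - 2·14
  ... = 4907·(-37) + 534·(340)
Scale by 41930064: one solution is (-1551412368, 14256221760). Reduce m mod 534: (210, 76591).
General: m = 210 + 534t, n = 76591 - 4907t.
m ≥ 0 ⇒ t ≥ 0; n ≥ 0 ⇒ t ≤ 15. So t ∈ [0, 15]: 16 solutions.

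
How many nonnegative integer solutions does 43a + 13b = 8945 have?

16

gcd(43, 13) = 1  (43 = 3×13 + 4, 13 = 3×4 + 1, 4 = 4×1).
Back-substituting, 43×(-3) + 13×(10) = 1.
Scale by 8945: one solution is (-26835, 89450). Reduce a mod 13: (10, 655).
General: a = 10 + 13t, b = 655 - 43t.
a ≥ 0 ⇒ t ≥ 0; b ≥ 0 ⇒ t ≤ 15. So t ∈ [0, 15]: 16 solutions.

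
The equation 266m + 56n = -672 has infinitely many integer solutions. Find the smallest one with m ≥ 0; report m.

gcd(266, 56):
  266 = 4·56 + 42
  56 = 1·42 + 14
  42 = 3·14
so gcd(266, 56) = 14.
14 divides -672, so solutions exist.
Back-substitute for Bézout coefficients:
  14 = 56 - 1·42
  ... = 266·(-1) + 56·(5)
Scale by -672/14 = -48: (m₀, n₀) = (48, -240).
General solution: m = 48 + 4t, n = -240 - 19t for integer t.
m ≥ 0: smallest is 48 mod 4 = 0 (at t = -12), with n = -12.

0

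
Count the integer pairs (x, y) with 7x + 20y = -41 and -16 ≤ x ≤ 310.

gcd(20, 7):
  20 = 2×7 + 6
  7 = 1×6 + 1
  6 = 6×1
so gcd(20, 7) = 1.
Back-substitute for Bézout coefficients:
  1 = 7 - 1×6
  ... = 7×(3) + 20×(-1)
Scale by -41: particular solution (-123, 41); reduce x mod 20: (17, -8).
General solution: x = 17 + 20t, y = -8 - 7t for integer t.
-16 ≤ 17 + 20t ≤ 310 gives t ∈ [-1, 14], which is 16 values.

16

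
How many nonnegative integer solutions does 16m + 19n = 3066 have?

10

gcd(19, 16) = 1.
By Bézout, 16×(6) + 19×(-5) = 1.
One solution: (4, 158).
General: m = 4 + 19t, n = 158 - 16t.
m ≥ 0 ⇒ t ≥ 0; n ≥ 0 ⇒ t ≤ 9. So t ∈ [0, 9]: 10 solutions.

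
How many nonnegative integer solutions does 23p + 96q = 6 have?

gcd(96, 23) = 1  (96 = 4·23 + 4, 23 = 5·4 + 3, 4 = 1·3 + 1, 3 = 3·1).
Back-substituting, 23·(-25) + 96·(6) = 1.
Scale by 6: one solution is (-150, 36). Reduce p mod 96: (42, -10).
General: p = 42 + 96t, q = -10 - 23t.
p ≥ 0 ⇒ t ≥ 0; q ≥ 0 ⇒ t ≤ -1. So t ∈ [0, -1]: 0 solutions.

0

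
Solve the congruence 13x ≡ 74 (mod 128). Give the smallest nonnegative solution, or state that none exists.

114

gcd(128, 13):
  128 = 9·13 + 11
  13 = 1·11 + 2
  11 = 5·2 + 1
  2 = 2·1
so gcd(128, 13) = 1.
1 divides 74, so solutions exist.
Back-substitute for Bézout coefficients:
  1 = 11 - 5·2
  ... = 13·(-59) + 128·(6)
So 13·(-59) ≡ 1 (mod 128); multiply by 74: x ≡ -4366 (mod 128).
Smallest nonnegative: x = -4366 mod 128 = 114.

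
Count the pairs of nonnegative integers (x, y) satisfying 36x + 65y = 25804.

gcd(65, 36):
  65 = 1*36 + 29
  36 = 1*29 + 7
  29 = 4*7 + 1
  7 = 7*1
so gcd(65, 36) = 1.
Back-substitute for Bézout coefficients:
  1 = 29 - 4*7
  ... = 36*(-9) + 65*(5)
Scale by 25804: one solution is (-232236, 129020). Reduce x mod 65: (9, 392).
General: x = 9 + 65t, y = 392 - 36t.
x ≥ 0 ⇒ t ≥ 0; y ≥ 0 ⇒ t ≤ 10. So t ∈ [0, 10]: 11 solutions.

11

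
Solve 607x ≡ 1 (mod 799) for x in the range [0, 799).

gcd(799, 607) = 1.
By Bézout, 607×(129) + 799×(-98) = 1.
So 607×129 ≡ 1 (mod 799), and 129 mod 799 = 129.

129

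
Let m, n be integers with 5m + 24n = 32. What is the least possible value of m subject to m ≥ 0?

gcd(24, 5) = 1  (24 = 4*5 + 4, 5 = 1*4 + 1, 4 = 4*1).
1 divides 32, so solutions exist.
Back-substituting, 5*(5) + 24*(-1) = 1.
Scale by 32/1 = 32: (m₀, n₀) = (160, -32).
General solution: m = 160 + 24t, n = -32 - 5t for integer t.
m ≥ 0: smallest is 160 mod 24 = 16 (at t = -6), with n = -2.

16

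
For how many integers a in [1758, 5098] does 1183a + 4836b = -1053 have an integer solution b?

gcd(4836, 1183):
  4836 = 4×1183 + 104
  1183 = 11×104 + 39
  104 = 2×39 + 26
  39 = 1×26 + 13
  26 = 2×13
so gcd(4836, 1183) = 13.
Back-substitute for Bézout coefficients:
  13 = 39 - 1×26
  ... = 1183×(139) + 4836×(-34)
Scale by -81: particular solution (-11259, 2754); reduce a mod 372: (273, -67).
General solution: a = 273 + 372t, b = -67 - 91t for integer t.
1758 ≤ 273 + 372t ≤ 5098 gives t ∈ [4, 12], which is 9 values.

9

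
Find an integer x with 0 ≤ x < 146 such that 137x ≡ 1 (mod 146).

gcd(146, 137) = 1  (146 = 1·137 + 9, 137 = 15·9 + 2, 9 = 4·2 + 1, 2 = 2·1).
Back-substituting, 137·(-65) + 146·(61) = 1.
So 137·-65 ≡ 1 (mod 146), and -65 mod 146 = 81.

81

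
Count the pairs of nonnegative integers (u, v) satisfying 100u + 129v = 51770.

4

gcd(129, 100):
  129 = 1·100 + 29
  100 = 3·29 + 13
  29 = 2·13 + 3
  13 = 4·3 + 1
  3 = 3·1
so gcd(129, 100) = 1.
Back-substitute for Bézout coefficients:
  1 = 13 - 4·3
  ... = 100·(40) + 129·(-31)
Scale by 51770: one solution is (2070800, -1604870). Reduce u mod 129: (92, 330).
General: u = 92 + 129t, v = 330 - 100t.
u ≥ 0 ⇒ t ≥ 0; v ≥ 0 ⇒ t ≤ 3. So t ∈ [0, 3]: 4 solutions.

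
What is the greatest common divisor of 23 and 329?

gcd(329, 23) = 1  (329 = 14×23 + 7, 23 = 3×7 + 2, 7 = 3×2 + 1, 2 = 2×1).

1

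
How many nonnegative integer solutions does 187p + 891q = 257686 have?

18

gcd(891, 187):
  891 = 4×187 + 143
  187 = 1×143 + 44
  143 = 3×44 + 11
  44 = 4×11
so gcd(891, 187) = 11.
Back-substitute for Bézout coefficients:
  11 = 143 - 3×44
  ... = 187×(-19) + 891×(4)
Scale by 23426: one solution is (-445094, 93704). Reduce p mod 81: (1, 289).
General: p = 1 + 81t, q = 289 - 17t.
p ≥ 0 ⇒ t ≥ 0; q ≥ 0 ⇒ t ≤ 17. So t ∈ [0, 17]: 18 solutions.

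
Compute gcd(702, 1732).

2

gcd(1732, 702) = 2  (1732 = 2*702 + 328, 702 = 2*328 + 46, 328 = 7*46 + 6, 46 = 7*6 + 4, 6 = 1*4 + 2, 4 = 2*2).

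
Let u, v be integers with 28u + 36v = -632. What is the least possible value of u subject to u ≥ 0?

gcd(36, 28) = 4  (36 = 1*28 + 8, 28 = 3*8 + 4, 8 = 2*4).
4 divides -632, so solutions exist.
Back-substituting, 28*(4) + 36*(-3) = 4.
Scale by -632/4 = -158: (u₀, v₀) = (-632, 474).
General solution: u = -632 + 9t, v = 474 - 7t for integer t.
u ≥ 0: smallest is -632 mod 9 = 7 (at t = 71), with v = -23.

7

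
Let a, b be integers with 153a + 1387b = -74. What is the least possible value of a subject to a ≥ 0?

344

gcd(1387, 153):
  1387 = 9*153 + 10
  153 = 15*10 + 3
  10 = 3*3 + 1
  3 = 3*1
so gcd(1387, 153) = 1.
1 divides -74, so solutions exist.
Back-substitute for Bézout coefficients:
  1 = 10 - 3*3
  ... = 153*(-417) + 1387*(46)
Scale by -74/1 = -74: (a₀, b₀) = (30858, -3404).
General solution: a = 30858 + 1387t, b = -3404 - 153t for integer t.
a ≥ 0: smallest is 30858 mod 1387 = 344 (at t = -22), with b = -38.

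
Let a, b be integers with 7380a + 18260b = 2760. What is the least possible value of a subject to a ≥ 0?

gcd(18260, 7380) = 20  (18260 = 2·7380 + 3500, 7380 = 2·3500 + 380, 3500 = 9·380 + 80, 380 = 4·80 + 60, 80 = 1·60 + 20, 60 = 3·20).
20 divides 2760, so solutions exist.
Back-substituting, 7380·(-240) + 18260·(97) = 20.
Scale by 2760/20 = 138: (a₀, b₀) = (-33120, 13386).
General solution: a = -33120 + 913t, b = 13386 - 369t for integer t.
a ≥ 0: smallest is -33120 mod 913 = 661 (at t = 37), with b = -267.

661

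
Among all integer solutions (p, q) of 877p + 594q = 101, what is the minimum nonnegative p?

gcd(877, 594) = 1  (877 = 1·594 + 283, 594 = 2·283 + 28, 283 = 10·28 + 3, 28 = 9·3 + 1, 3 = 3·1).
1 divides 101, so solutions exist.
Back-substituting, 877·(-191) + 594·(282) = 1.
Scale by 101/1 = 101: (p₀, q₀) = (-19291, 28482).
General solution: p = -19291 + 594t, q = 28482 - 877t for integer t.
p ≥ 0: smallest is -19291 mod 594 = 311 (at t = 33), with q = -459.

311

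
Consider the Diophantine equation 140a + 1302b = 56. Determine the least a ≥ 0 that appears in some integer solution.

gcd(1302, 140) = 14.
14 divides 56, so solutions exist.
By Bézout, 140×(28) + 1302×(-3) = 14.
Scale by 56/14 = 4: (a₀, b₀) = (112, -12).
General solution: a = 112 + 93t, b = -12 - 10t for integer t.
a ≥ 0: smallest is 112 mod 93 = 19 (at t = -1), with b = -2.

19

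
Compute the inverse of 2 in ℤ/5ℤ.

3

gcd(5, 2) = 1  (5 = 2·2 + 1, 2 = 2·1).
Back-substituting, 2·(-2) + 5·(1) = 1.
So 2·-2 ≡ 1 (mod 5), and -2 mod 5 = 3.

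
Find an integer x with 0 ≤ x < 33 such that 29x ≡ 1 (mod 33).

8

gcd(33, 29) = 1.
By Bézout, 29·(8) + 33·(-7) = 1.
So 29·8 ≡ 1 (mod 33), and 8 mod 33 = 8.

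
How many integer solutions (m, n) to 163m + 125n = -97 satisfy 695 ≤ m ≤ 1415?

6

gcd(163, 125) = 1  (163 = 1·125 + 38, 125 = 3·38 + 11, 38 = 3·11 + 5, 11 = 2·5 + 1, 5 = 5·1).
Back-substituting, 163·(-23) + 125·(30) = 1.
Scale by -97: particular solution (2231, -2910); reduce m mod 125: (106, -139).
General solution: m = 106 + 125t, n = -139 - 163t for integer t.
695 ≤ 106 + 125t ≤ 1415 gives t ∈ [5, 10], which is 6 values.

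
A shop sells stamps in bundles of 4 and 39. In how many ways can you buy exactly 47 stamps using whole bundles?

Need nonnegative integers with 4j + 39k = 47.
gcd(4, 39) = 1, and 4·(10) + 39·(-1) = 1.
So (j₀, k₀) = (470, -47); general j = 470 + 39t, k = -47 - 4t.
j ≥ 0 ⇒ t ≥ -12; k ≥ 0 ⇒ t ≤ -12. That's 1 value of t.

1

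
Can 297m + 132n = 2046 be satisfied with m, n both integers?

gcd(297, 132) = 33  (297 = 2·132 + 33, 132 = 4·33).
33 divides 2046, so integer solutions exist.

yes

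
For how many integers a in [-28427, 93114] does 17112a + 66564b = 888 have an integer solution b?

gcd(66564, 17112) = 12.
By Bézout, 17112*(424) + 66564*(-109) = 12.
Particular solution: (3641, -936).
General solution: a = 3641 + 5547t, b = -936 - 1426t for integer t.
-28427 ≤ 3641 + 5547t ≤ 93114 gives t ∈ [-5, 16], which is 22 values.

22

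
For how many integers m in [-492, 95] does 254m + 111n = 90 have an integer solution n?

6

gcd(254, 111):
  254 = 2·111 + 32
  111 = 3·32 + 15
  32 = 2·15 + 2
  15 = 7·2 + 1
  2 = 2·1
so gcd(254, 111) = 1.
Back-substitute for Bézout coefficients:
  1 = 15 - 7·2
  ... = 254·(-52) + 111·(119)
Scale by 90: particular solution (-4680, 10710); reduce m mod 111: (93, -212).
General solution: m = 93 + 111t, n = -212 - 254t for integer t.
-492 ≤ 93 + 111t ≤ 95 gives t ∈ [-5, 0], which is 6 values.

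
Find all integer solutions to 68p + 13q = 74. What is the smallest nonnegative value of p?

gcd(68, 13) = 1.
1 divides 74, so solutions exist.
By Bézout, 68*(-4) + 13*(21) = 1.
Scale by 74/1 = 74: (p₀, q₀) = (-296, 1554).
General solution: p = -296 + 13t, q = 1554 - 68t for integer t.
p ≥ 0: smallest is -296 mod 13 = 3 (at t = 23), with q = -10.

3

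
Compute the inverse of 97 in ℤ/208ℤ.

gcd(208, 97):
  208 = 2·97 + 14
  97 = 6·14 + 13
  14 = 1·13 + 1
  13 = 13·1
so gcd(208, 97) = 1.
Back-substitute for Bézout coefficients:
  1 = 14 - 1·13
  ... = 97·(-15) + 208·(7)
So 97·-15 ≡ 1 (mod 208), and -15 mod 208 = 193.

193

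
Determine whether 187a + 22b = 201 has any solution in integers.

gcd(187, 22) = 11  (187 = 8*22 + 11, 22 = 2*11).
11 does not divide 201 (remainder 3), so no integer solutions.

no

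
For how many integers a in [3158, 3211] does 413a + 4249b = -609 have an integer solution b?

gcd(4249, 413) = 7.
By Bézout, 413*(-72) + 4249*(7) = 7.
Particular solution: (194, -19).
General solution: a = 194 + 607t, b = -19 - 59t for integer t.
3158 ≤ 194 + 607t ≤ 3211 gives t ∈ [5, 4], which is 0 values.

0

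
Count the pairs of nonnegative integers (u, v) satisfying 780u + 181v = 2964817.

21

gcd(780, 181):
  780 = 4×181 + 56
  181 = 3×56 + 13
  56 = 4×13 + 4
  13 = 3×4 + 1
  4 = 4×1
so gcd(780, 181) = 1.
Back-substitute for Bézout coefficients:
  1 = 13 - 3×4
  ... = 780×(-42) + 181×(181)
Scale by 2964817: one solution is (-124522314, 536631877). Reduce u mod 181: (75, 16057).
General: u = 75 + 181t, v = 16057 - 780t.
u ≥ 0 ⇒ t ≥ 0; v ≥ 0 ⇒ t ≤ 20. So t ∈ [0, 20]: 21 solutions.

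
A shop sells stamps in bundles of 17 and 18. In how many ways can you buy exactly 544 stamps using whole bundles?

Need nonnegative integers with 17j + 18k = 544.
gcd(17, 18) = 1, and 17·(-1) + 18·(1) = 1.
So (j₀, k₀) = (-544, 544); general j = -544 + 18t, k = 544 - 17t.
j ≥ 0 ⇒ t ≥ 31; k ≥ 0 ⇒ t ≤ 32. That's 2 values of t.

2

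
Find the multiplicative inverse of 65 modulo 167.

gcd(167, 65) = 1  (167 = 2·65 + 37, 65 = 1·37 + 28, 37 = 1·28 + 9, 28 = 3·9 + 1, 9 = 9·1).
Back-substituting, 65·(18) + 167·(-7) = 1.
So 65·18 ≡ 1 (mod 167), and 18 mod 167 = 18.

18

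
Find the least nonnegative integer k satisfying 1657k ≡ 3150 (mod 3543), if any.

gcd(3543, 1657) = 1  (3543 = 2·1657 + 229, 1657 = 7·229 + 54, 229 = 4·54 + 13, 54 = 4·13 + 2, 13 = 6·2 + 1, 2 = 2·1).
1 divides 3150, so solutions exist.
Back-substituting, 1657·(-1640) + 3543·(767) = 1.
So 1657·(-1640) ≡ 1 (mod 3543); multiply by 3150: k ≡ -5166000 (mod 3543).
Smallest nonnegative: k = -5166000 mod 3543 = 3237.

3237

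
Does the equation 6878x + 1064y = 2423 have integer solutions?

no

gcd(6878, 1064) = 38  (6878 = 6·1064 + 494, 1064 = 2·494 + 76, 494 = 6·76 + 38, 76 = 2·38).
38 does not divide 2423 (remainder 29), so no integer solutions.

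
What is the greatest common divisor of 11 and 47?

1

gcd(47, 11):
  47 = 4·11 + 3
  11 = 3·3 + 2
  3 = 1·2 + 1
  2 = 2·1
so gcd(47, 11) = 1.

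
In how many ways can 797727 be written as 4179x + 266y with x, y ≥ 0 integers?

gcd(4179, 266) = 7.
By Bézout, 4179·(-7) + 266·(110) = 7.
One solution: (7, 2889).
General: x = 7 + 38t, y = 2889 - 597t.
x ≥ 0 ⇒ t ≥ 0; y ≥ 0 ⇒ t ≤ 4. So t ∈ [0, 4]: 5 solutions.

5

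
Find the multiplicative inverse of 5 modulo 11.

gcd(11, 5) = 1.
By Bézout, 5×(-2) + 11×(1) = 1.
So 5×-2 ≡ 1 (mod 11), and -2 mod 11 = 9.

9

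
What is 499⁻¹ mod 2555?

809

gcd(2555, 499):
  2555 = 5×499 + 60
  499 = 8×60 + 19
  60 = 3×19 + 3
  19 = 6×3 + 1
  3 = 3×1
so gcd(2555, 499) = 1.
Back-substitute for Bézout coefficients:
  1 = 19 - 6×3
  ... = 499×(809) + 2555×(-158)
So 499×809 ≡ 1 (mod 2555), and 809 mod 2555 = 809.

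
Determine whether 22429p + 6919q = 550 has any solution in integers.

gcd(22429, 6919) = 11  (22429 = 3·6919 + 1672, 6919 = 4·1672 + 231, 1672 = 7·231 + 55, 231 = 4·55 + 11, 55 = 5·11).
11 divides 550, so integer solutions exist.

yes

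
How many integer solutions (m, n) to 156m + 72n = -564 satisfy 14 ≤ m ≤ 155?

23

gcd(156, 72) = 12  (156 = 2×72 + 12, 72 = 6×12).
Back-substituting, 156×(1) + 72×(-2) = 12.
Scale by -47: particular solution (-47, 94); reduce m mod 6: (1, -10).
General solution: m = 1 + 6t, n = -10 - 13t for integer t.
14 ≤ 1 + 6t ≤ 155 gives t ∈ [3, 25], which is 23 values.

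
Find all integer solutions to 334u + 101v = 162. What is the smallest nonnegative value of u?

gcd(334, 101) = 1  (334 = 3×101 + 31, 101 = 3×31 + 8, 31 = 3×8 + 7, 8 = 1×7 + 1, 7 = 7×1).
1 divides 162, so solutions exist.
Back-substituting, 334×(-13) + 101×(43) = 1.
Scale by 162/1 = 162: (u₀, v₀) = (-2106, 6966).
General solution: u = -2106 + 101t, v = 6966 - 334t for integer t.
u ≥ 0: smallest is -2106 mod 101 = 15 (at t = 21), with v = -48.

15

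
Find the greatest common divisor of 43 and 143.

gcd(143, 43):
  143 = 3·43 + 14
  43 = 3·14 + 1
  14 = 14·1
so gcd(143, 43) = 1.

1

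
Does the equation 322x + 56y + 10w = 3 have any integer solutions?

gcd(322, 56) = 14  (322 = 5×56 + 42, 56 = 1×42 + 14, 42 = 3×14).
gcd(14, 10) = 2.
2 does not divide 3 (remainder 1), so no integer solutions.

no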